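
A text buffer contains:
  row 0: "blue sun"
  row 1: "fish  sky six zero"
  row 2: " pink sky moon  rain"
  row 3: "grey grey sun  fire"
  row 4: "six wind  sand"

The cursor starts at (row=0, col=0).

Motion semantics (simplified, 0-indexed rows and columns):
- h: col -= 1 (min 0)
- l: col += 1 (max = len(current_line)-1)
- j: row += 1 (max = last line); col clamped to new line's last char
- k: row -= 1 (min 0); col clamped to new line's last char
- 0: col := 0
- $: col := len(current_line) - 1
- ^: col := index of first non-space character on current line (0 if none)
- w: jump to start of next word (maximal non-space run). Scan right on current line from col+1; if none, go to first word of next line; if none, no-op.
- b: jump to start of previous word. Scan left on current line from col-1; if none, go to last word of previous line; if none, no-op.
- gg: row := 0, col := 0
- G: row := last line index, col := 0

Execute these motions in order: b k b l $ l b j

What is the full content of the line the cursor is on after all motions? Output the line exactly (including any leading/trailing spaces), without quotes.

After 1 (b): row=0 col=0 char='b'
After 2 (k): row=0 col=0 char='b'
After 3 (b): row=0 col=0 char='b'
After 4 (l): row=0 col=1 char='l'
After 5 ($): row=0 col=7 char='n'
After 6 (l): row=0 col=7 char='n'
After 7 (b): row=0 col=5 char='s'
After 8 (j): row=1 col=5 char='_'

Answer: fish  sky six zero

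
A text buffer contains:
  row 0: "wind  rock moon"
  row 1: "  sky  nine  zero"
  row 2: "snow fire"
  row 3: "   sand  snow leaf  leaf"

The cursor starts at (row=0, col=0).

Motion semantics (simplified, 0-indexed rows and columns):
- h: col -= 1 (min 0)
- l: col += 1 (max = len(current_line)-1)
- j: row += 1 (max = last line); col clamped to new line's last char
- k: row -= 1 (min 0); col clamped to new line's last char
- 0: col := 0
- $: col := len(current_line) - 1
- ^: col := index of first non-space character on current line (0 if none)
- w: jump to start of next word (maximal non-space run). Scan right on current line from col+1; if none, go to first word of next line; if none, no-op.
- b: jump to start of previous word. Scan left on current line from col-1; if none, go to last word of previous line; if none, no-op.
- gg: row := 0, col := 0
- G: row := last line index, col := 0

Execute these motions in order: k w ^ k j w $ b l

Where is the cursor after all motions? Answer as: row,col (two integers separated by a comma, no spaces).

Answer: 1,14

Derivation:
After 1 (k): row=0 col=0 char='w'
After 2 (w): row=0 col=6 char='r'
After 3 (^): row=0 col=0 char='w'
After 4 (k): row=0 col=0 char='w'
After 5 (j): row=1 col=0 char='_'
After 6 (w): row=1 col=2 char='s'
After 7 ($): row=1 col=16 char='o'
After 8 (b): row=1 col=13 char='z'
After 9 (l): row=1 col=14 char='e'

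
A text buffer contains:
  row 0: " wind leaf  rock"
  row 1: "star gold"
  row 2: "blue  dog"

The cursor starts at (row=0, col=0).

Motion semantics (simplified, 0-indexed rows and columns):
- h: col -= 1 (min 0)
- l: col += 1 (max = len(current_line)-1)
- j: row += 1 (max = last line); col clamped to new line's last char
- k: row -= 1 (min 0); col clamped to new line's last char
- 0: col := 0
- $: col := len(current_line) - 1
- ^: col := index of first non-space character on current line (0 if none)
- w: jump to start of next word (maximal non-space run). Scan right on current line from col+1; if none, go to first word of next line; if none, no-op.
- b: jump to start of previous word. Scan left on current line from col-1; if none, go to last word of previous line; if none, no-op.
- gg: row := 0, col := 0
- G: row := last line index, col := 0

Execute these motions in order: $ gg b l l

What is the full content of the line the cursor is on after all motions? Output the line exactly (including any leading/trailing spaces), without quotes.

After 1 ($): row=0 col=15 char='k'
After 2 (gg): row=0 col=0 char='_'
After 3 (b): row=0 col=0 char='_'
After 4 (l): row=0 col=1 char='w'
After 5 (l): row=0 col=2 char='i'

Answer:  wind leaf  rock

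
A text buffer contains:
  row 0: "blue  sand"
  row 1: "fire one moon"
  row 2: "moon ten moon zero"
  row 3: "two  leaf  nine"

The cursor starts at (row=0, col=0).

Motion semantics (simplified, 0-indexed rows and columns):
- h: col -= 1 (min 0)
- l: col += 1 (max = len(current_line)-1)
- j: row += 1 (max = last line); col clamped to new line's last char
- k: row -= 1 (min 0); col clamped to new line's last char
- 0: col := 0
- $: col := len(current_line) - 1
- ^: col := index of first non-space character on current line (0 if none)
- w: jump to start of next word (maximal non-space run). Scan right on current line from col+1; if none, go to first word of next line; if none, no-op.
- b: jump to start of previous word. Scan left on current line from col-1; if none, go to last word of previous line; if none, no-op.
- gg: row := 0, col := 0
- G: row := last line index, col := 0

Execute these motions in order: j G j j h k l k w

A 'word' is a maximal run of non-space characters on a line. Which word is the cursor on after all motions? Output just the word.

After 1 (j): row=1 col=0 char='f'
After 2 (G): row=3 col=0 char='t'
After 3 (j): row=3 col=0 char='t'
After 4 (j): row=3 col=0 char='t'
After 5 (h): row=3 col=0 char='t'
After 6 (k): row=2 col=0 char='m'
After 7 (l): row=2 col=1 char='o'
After 8 (k): row=1 col=1 char='i'
After 9 (w): row=1 col=5 char='o'

Answer: one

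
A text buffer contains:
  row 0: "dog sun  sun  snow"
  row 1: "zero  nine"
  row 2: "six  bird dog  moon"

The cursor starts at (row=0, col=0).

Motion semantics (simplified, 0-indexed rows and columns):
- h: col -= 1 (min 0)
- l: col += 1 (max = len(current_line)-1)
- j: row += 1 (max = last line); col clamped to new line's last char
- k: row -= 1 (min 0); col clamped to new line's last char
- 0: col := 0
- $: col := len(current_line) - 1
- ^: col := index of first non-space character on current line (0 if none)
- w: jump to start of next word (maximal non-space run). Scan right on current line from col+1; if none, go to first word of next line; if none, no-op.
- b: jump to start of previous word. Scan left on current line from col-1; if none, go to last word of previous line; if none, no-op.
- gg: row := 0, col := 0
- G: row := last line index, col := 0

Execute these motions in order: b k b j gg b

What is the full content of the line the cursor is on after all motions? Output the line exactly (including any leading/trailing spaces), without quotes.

Answer: dog sun  sun  snow

Derivation:
After 1 (b): row=0 col=0 char='d'
After 2 (k): row=0 col=0 char='d'
After 3 (b): row=0 col=0 char='d'
After 4 (j): row=1 col=0 char='z'
After 5 (gg): row=0 col=0 char='d'
After 6 (b): row=0 col=0 char='d'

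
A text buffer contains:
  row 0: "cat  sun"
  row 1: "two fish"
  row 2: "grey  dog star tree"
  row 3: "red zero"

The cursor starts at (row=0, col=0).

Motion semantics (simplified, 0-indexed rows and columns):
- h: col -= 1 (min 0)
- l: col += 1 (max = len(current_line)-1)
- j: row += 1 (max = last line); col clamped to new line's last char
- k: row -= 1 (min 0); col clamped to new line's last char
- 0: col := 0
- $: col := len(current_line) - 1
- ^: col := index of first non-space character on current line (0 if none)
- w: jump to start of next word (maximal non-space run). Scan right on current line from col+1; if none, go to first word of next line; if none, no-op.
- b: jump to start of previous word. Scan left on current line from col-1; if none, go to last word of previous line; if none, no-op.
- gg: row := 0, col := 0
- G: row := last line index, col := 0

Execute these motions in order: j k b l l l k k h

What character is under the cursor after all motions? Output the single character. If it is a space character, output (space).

After 1 (j): row=1 col=0 char='t'
After 2 (k): row=0 col=0 char='c'
After 3 (b): row=0 col=0 char='c'
After 4 (l): row=0 col=1 char='a'
After 5 (l): row=0 col=2 char='t'
After 6 (l): row=0 col=3 char='_'
After 7 (k): row=0 col=3 char='_'
After 8 (k): row=0 col=3 char='_'
After 9 (h): row=0 col=2 char='t'

Answer: t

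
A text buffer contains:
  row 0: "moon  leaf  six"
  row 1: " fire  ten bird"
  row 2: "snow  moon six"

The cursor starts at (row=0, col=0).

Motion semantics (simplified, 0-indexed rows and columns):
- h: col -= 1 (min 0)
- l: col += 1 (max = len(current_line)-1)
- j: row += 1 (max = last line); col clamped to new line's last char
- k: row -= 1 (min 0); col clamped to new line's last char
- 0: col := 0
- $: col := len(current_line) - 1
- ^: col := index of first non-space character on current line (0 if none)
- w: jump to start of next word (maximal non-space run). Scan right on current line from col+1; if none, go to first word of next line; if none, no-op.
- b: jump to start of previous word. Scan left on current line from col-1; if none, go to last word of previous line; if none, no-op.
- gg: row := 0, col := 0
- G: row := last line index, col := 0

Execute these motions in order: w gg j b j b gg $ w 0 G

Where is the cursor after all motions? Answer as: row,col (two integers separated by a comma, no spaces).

After 1 (w): row=0 col=6 char='l'
After 2 (gg): row=0 col=0 char='m'
After 3 (j): row=1 col=0 char='_'
After 4 (b): row=0 col=12 char='s'
After 5 (j): row=1 col=12 char='i'
After 6 (b): row=1 col=11 char='b'
After 7 (gg): row=0 col=0 char='m'
After 8 ($): row=0 col=14 char='x'
After 9 (w): row=1 col=1 char='f'
After 10 (0): row=1 col=0 char='_'
After 11 (G): row=2 col=0 char='s'

Answer: 2,0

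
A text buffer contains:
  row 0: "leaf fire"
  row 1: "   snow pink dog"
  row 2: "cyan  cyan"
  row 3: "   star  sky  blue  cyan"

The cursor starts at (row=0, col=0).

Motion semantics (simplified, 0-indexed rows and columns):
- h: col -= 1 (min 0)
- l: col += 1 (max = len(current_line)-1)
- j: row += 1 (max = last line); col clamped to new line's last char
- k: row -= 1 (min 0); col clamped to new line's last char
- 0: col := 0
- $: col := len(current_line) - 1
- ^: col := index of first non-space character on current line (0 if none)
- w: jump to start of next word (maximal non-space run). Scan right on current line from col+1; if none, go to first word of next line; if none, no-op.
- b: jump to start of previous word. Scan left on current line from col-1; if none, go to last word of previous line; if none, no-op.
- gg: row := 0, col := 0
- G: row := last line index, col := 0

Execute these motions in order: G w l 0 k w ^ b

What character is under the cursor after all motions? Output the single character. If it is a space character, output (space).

Answer: d

Derivation:
After 1 (G): row=3 col=0 char='_'
After 2 (w): row=3 col=3 char='s'
After 3 (l): row=3 col=4 char='t'
After 4 (0): row=3 col=0 char='_'
After 5 (k): row=2 col=0 char='c'
After 6 (w): row=2 col=6 char='c'
After 7 (^): row=2 col=0 char='c'
After 8 (b): row=1 col=13 char='d'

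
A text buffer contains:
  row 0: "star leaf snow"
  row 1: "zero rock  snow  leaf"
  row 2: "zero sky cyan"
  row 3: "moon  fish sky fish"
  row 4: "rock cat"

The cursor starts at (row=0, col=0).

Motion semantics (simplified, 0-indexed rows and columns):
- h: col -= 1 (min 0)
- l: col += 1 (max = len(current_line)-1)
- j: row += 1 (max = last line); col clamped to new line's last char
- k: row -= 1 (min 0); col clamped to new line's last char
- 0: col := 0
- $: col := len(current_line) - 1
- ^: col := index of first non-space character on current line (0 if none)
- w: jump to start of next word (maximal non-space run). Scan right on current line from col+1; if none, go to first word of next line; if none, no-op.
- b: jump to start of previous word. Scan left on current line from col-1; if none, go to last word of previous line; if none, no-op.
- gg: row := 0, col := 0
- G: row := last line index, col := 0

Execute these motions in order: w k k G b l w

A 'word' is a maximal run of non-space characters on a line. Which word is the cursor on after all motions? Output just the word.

Answer: rock

Derivation:
After 1 (w): row=0 col=5 char='l'
After 2 (k): row=0 col=5 char='l'
After 3 (k): row=0 col=5 char='l'
After 4 (G): row=4 col=0 char='r'
After 5 (b): row=3 col=15 char='f'
After 6 (l): row=3 col=16 char='i'
After 7 (w): row=4 col=0 char='r'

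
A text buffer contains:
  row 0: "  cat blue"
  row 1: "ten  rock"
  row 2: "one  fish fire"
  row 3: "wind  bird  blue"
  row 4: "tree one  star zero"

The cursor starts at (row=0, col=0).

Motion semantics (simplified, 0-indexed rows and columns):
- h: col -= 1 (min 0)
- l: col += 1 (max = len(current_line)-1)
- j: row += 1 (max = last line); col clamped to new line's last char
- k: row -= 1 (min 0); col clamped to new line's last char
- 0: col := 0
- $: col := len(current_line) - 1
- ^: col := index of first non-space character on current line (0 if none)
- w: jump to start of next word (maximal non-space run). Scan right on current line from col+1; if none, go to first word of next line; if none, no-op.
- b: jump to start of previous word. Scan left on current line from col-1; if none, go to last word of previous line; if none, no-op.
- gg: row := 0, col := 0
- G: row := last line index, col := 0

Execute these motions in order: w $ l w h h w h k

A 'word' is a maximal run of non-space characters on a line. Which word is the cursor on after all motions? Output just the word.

Answer: cat

Derivation:
After 1 (w): row=0 col=2 char='c'
After 2 ($): row=0 col=9 char='e'
After 3 (l): row=0 col=9 char='e'
After 4 (w): row=1 col=0 char='t'
After 5 (h): row=1 col=0 char='t'
After 6 (h): row=1 col=0 char='t'
After 7 (w): row=1 col=5 char='r'
After 8 (h): row=1 col=4 char='_'
After 9 (k): row=0 col=4 char='t'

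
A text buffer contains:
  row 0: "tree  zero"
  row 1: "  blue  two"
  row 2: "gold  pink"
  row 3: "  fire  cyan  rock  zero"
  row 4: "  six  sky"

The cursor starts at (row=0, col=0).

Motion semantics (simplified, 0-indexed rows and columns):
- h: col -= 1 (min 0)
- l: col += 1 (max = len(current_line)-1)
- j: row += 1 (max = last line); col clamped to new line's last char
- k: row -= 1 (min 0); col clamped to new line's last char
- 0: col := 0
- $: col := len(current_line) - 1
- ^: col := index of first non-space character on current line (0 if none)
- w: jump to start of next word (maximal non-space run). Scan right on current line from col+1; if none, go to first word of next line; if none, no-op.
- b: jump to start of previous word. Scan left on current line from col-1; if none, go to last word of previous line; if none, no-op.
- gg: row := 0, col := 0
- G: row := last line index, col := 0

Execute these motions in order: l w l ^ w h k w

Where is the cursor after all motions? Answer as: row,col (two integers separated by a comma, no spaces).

Answer: 0,6

Derivation:
After 1 (l): row=0 col=1 char='r'
After 2 (w): row=0 col=6 char='z'
After 3 (l): row=0 col=7 char='e'
After 4 (^): row=0 col=0 char='t'
After 5 (w): row=0 col=6 char='z'
After 6 (h): row=0 col=5 char='_'
After 7 (k): row=0 col=5 char='_'
After 8 (w): row=0 col=6 char='z'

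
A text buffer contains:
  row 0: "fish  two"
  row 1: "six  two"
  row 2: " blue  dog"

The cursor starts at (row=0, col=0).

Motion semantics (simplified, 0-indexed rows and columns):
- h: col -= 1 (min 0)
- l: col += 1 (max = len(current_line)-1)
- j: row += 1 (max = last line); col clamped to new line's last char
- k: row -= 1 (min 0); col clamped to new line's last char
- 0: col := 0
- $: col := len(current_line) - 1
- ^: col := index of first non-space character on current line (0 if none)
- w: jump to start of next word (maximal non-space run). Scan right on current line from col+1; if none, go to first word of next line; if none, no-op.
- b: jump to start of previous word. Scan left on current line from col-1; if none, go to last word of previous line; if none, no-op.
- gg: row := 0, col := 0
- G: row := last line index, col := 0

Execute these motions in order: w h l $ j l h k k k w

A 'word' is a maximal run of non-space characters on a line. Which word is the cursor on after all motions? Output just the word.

Answer: six

Derivation:
After 1 (w): row=0 col=6 char='t'
After 2 (h): row=0 col=5 char='_'
After 3 (l): row=0 col=6 char='t'
After 4 ($): row=0 col=8 char='o'
After 5 (j): row=1 col=7 char='o'
After 6 (l): row=1 col=7 char='o'
After 7 (h): row=1 col=6 char='w'
After 8 (k): row=0 col=6 char='t'
After 9 (k): row=0 col=6 char='t'
After 10 (k): row=0 col=6 char='t'
After 11 (w): row=1 col=0 char='s'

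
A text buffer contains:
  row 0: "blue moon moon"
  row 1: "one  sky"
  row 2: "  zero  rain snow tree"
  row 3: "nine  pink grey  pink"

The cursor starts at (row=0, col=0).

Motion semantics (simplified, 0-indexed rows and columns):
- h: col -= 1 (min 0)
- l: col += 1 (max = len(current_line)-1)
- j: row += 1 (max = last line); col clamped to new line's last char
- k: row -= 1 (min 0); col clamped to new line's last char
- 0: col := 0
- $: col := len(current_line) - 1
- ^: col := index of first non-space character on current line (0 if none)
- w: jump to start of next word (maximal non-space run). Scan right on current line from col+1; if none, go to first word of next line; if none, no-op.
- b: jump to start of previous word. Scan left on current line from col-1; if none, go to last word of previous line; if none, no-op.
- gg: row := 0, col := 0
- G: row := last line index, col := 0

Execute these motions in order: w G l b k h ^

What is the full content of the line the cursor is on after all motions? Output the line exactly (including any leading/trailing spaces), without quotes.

Answer:   zero  rain snow tree

Derivation:
After 1 (w): row=0 col=5 char='m'
After 2 (G): row=3 col=0 char='n'
After 3 (l): row=3 col=1 char='i'
After 4 (b): row=3 col=0 char='n'
After 5 (k): row=2 col=0 char='_'
After 6 (h): row=2 col=0 char='_'
After 7 (^): row=2 col=2 char='z'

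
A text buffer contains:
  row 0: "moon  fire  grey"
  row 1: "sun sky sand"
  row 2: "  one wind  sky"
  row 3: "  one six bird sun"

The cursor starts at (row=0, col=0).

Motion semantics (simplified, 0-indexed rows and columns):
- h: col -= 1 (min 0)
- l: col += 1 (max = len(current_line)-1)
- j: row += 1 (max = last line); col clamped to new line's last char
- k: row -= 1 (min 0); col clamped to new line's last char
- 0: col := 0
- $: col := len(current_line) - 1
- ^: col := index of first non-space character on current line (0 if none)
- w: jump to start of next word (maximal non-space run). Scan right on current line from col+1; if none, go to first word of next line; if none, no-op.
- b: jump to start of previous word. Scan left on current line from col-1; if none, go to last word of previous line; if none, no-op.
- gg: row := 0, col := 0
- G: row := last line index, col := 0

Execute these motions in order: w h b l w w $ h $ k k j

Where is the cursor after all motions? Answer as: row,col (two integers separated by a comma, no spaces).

After 1 (w): row=0 col=6 char='f'
After 2 (h): row=0 col=5 char='_'
After 3 (b): row=0 col=0 char='m'
After 4 (l): row=0 col=1 char='o'
After 5 (w): row=0 col=6 char='f'
After 6 (w): row=0 col=12 char='g'
After 7 ($): row=0 col=15 char='y'
After 8 (h): row=0 col=14 char='e'
After 9 ($): row=0 col=15 char='y'
After 10 (k): row=0 col=15 char='y'
After 11 (k): row=0 col=15 char='y'
After 12 (j): row=1 col=11 char='d'

Answer: 1,11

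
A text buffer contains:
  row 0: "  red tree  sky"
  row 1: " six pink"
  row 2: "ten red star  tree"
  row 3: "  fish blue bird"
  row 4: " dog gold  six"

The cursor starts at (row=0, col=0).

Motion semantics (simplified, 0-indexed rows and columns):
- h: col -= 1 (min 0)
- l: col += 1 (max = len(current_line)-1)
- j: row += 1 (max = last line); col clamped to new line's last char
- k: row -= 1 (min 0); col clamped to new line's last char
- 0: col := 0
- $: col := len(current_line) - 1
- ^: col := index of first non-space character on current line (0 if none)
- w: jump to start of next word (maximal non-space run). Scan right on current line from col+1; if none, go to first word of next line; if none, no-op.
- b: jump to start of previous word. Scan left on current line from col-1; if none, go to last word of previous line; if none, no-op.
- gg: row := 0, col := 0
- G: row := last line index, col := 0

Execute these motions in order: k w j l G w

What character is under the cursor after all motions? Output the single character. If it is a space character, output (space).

Answer: d

Derivation:
After 1 (k): row=0 col=0 char='_'
After 2 (w): row=0 col=2 char='r'
After 3 (j): row=1 col=2 char='i'
After 4 (l): row=1 col=3 char='x'
After 5 (G): row=4 col=0 char='_'
After 6 (w): row=4 col=1 char='d'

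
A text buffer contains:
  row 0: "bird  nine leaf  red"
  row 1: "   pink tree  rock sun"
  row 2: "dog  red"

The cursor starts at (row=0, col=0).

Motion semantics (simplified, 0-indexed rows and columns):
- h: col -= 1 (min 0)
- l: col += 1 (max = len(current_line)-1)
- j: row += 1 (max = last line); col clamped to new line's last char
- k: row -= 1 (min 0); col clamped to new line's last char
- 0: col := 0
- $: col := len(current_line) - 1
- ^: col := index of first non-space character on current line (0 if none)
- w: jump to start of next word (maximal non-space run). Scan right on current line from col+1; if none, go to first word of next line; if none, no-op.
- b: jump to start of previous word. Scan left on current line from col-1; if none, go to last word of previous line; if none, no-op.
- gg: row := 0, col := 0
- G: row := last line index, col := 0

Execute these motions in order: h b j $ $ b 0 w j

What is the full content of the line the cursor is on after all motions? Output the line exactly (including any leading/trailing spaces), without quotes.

Answer: dog  red

Derivation:
After 1 (h): row=0 col=0 char='b'
After 2 (b): row=0 col=0 char='b'
After 3 (j): row=1 col=0 char='_'
After 4 ($): row=1 col=21 char='n'
After 5 ($): row=1 col=21 char='n'
After 6 (b): row=1 col=19 char='s'
After 7 (0): row=1 col=0 char='_'
After 8 (w): row=1 col=3 char='p'
After 9 (j): row=2 col=3 char='_'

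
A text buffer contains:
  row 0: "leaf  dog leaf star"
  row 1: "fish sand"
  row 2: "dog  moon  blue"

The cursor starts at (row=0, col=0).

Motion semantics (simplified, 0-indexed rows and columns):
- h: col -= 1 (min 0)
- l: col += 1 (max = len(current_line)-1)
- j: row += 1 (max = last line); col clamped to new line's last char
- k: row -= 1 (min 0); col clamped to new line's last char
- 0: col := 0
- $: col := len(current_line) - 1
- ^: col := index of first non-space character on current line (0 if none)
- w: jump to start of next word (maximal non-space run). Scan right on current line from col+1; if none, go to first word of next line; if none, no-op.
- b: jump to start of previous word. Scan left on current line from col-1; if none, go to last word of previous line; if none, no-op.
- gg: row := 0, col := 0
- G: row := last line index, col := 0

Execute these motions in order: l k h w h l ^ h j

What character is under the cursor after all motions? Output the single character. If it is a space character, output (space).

After 1 (l): row=0 col=1 char='e'
After 2 (k): row=0 col=1 char='e'
After 3 (h): row=0 col=0 char='l'
After 4 (w): row=0 col=6 char='d'
After 5 (h): row=0 col=5 char='_'
After 6 (l): row=0 col=6 char='d'
After 7 (^): row=0 col=0 char='l'
After 8 (h): row=0 col=0 char='l'
After 9 (j): row=1 col=0 char='f'

Answer: f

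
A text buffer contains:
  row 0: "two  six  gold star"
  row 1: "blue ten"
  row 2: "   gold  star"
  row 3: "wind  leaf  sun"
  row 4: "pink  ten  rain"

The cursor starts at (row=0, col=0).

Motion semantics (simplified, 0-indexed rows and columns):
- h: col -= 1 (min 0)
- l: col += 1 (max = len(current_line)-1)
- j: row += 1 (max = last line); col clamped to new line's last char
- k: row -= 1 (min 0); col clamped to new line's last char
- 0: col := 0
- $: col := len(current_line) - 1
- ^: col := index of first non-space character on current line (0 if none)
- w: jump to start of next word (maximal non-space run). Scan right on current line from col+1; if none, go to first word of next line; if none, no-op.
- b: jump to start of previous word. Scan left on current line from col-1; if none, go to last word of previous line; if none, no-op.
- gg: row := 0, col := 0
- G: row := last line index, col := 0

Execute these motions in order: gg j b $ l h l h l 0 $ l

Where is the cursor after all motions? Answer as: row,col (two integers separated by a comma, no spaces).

After 1 (gg): row=0 col=0 char='t'
After 2 (j): row=1 col=0 char='b'
After 3 (b): row=0 col=15 char='s'
After 4 ($): row=0 col=18 char='r'
After 5 (l): row=0 col=18 char='r'
After 6 (h): row=0 col=17 char='a'
After 7 (l): row=0 col=18 char='r'
After 8 (h): row=0 col=17 char='a'
After 9 (l): row=0 col=18 char='r'
After 10 (0): row=0 col=0 char='t'
After 11 ($): row=0 col=18 char='r'
After 12 (l): row=0 col=18 char='r'

Answer: 0,18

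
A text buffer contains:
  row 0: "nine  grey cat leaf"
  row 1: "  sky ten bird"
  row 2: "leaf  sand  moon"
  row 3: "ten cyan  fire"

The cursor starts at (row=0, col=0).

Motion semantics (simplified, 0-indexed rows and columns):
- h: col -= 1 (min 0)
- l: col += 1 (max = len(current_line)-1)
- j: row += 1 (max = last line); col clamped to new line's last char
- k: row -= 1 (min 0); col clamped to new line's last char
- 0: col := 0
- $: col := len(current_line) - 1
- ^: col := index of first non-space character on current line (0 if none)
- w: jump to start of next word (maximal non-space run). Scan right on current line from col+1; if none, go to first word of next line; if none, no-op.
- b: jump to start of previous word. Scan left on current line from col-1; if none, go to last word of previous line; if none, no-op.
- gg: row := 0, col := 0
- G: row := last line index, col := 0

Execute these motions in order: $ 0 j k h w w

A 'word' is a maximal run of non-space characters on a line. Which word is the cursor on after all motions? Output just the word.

After 1 ($): row=0 col=18 char='f'
After 2 (0): row=0 col=0 char='n'
After 3 (j): row=1 col=0 char='_'
After 4 (k): row=0 col=0 char='n'
After 5 (h): row=0 col=0 char='n'
After 6 (w): row=0 col=6 char='g'
After 7 (w): row=0 col=11 char='c'

Answer: cat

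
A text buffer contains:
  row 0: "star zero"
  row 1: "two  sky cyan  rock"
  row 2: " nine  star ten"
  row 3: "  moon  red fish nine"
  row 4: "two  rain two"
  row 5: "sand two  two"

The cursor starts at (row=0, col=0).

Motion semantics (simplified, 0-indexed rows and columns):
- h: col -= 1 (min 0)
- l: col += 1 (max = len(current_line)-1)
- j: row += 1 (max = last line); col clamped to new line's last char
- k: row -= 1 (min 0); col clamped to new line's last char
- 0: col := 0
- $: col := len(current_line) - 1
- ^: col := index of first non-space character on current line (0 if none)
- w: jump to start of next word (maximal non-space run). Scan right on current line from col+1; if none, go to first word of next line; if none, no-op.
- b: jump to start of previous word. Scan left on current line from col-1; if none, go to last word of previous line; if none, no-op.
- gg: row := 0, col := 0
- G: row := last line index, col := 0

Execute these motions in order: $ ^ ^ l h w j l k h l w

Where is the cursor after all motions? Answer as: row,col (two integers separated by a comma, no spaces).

After 1 ($): row=0 col=8 char='o'
After 2 (^): row=0 col=0 char='s'
After 3 (^): row=0 col=0 char='s'
After 4 (l): row=0 col=1 char='t'
After 5 (h): row=0 col=0 char='s'
After 6 (w): row=0 col=5 char='z'
After 7 (j): row=1 col=5 char='s'
After 8 (l): row=1 col=6 char='k'
After 9 (k): row=0 col=6 char='e'
After 10 (h): row=0 col=5 char='z'
After 11 (l): row=0 col=6 char='e'
After 12 (w): row=1 col=0 char='t'

Answer: 1,0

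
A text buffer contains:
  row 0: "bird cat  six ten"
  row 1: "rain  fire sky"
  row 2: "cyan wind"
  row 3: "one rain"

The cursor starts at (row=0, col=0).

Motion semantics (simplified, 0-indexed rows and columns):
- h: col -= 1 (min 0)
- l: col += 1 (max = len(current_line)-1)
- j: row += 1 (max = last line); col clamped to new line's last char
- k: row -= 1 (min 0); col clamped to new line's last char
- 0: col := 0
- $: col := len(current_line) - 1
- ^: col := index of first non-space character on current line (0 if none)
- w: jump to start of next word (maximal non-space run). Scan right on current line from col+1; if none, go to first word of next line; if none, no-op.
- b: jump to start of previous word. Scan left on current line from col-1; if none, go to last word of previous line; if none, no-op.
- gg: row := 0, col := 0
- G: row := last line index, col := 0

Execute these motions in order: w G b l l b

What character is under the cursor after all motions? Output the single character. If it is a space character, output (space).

Answer: w

Derivation:
After 1 (w): row=0 col=5 char='c'
After 2 (G): row=3 col=0 char='o'
After 3 (b): row=2 col=5 char='w'
After 4 (l): row=2 col=6 char='i'
After 5 (l): row=2 col=7 char='n'
After 6 (b): row=2 col=5 char='w'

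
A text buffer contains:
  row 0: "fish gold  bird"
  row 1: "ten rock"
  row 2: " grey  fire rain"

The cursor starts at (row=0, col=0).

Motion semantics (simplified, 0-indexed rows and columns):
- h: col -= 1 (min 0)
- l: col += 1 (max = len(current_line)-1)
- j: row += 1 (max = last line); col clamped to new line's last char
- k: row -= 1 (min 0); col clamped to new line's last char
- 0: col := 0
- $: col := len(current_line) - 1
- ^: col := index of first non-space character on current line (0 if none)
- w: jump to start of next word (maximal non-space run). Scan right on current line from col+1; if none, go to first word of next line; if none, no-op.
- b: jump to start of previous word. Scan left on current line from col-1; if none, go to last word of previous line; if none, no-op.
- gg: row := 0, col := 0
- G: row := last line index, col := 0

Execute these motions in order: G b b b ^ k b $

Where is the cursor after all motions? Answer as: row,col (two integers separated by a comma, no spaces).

After 1 (G): row=2 col=0 char='_'
After 2 (b): row=1 col=4 char='r'
After 3 (b): row=1 col=0 char='t'
After 4 (b): row=0 col=11 char='b'
After 5 (^): row=0 col=0 char='f'
After 6 (k): row=0 col=0 char='f'
After 7 (b): row=0 col=0 char='f'
After 8 ($): row=0 col=14 char='d'

Answer: 0,14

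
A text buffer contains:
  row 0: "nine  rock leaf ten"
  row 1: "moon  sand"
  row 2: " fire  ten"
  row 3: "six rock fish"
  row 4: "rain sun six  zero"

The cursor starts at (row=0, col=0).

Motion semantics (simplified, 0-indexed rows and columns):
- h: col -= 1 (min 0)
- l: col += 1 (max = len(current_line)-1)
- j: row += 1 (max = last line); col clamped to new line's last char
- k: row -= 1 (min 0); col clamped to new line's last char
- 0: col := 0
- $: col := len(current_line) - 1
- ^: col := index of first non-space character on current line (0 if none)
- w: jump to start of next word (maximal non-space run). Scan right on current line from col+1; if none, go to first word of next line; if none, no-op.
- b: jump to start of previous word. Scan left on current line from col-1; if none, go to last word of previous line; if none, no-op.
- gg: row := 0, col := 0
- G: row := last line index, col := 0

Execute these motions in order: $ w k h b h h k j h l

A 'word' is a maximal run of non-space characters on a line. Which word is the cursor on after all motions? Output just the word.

After 1 ($): row=0 col=18 char='n'
After 2 (w): row=1 col=0 char='m'
After 3 (k): row=0 col=0 char='n'
After 4 (h): row=0 col=0 char='n'
After 5 (b): row=0 col=0 char='n'
After 6 (h): row=0 col=0 char='n'
After 7 (h): row=0 col=0 char='n'
After 8 (k): row=0 col=0 char='n'
After 9 (j): row=1 col=0 char='m'
After 10 (h): row=1 col=0 char='m'
After 11 (l): row=1 col=1 char='o'

Answer: moon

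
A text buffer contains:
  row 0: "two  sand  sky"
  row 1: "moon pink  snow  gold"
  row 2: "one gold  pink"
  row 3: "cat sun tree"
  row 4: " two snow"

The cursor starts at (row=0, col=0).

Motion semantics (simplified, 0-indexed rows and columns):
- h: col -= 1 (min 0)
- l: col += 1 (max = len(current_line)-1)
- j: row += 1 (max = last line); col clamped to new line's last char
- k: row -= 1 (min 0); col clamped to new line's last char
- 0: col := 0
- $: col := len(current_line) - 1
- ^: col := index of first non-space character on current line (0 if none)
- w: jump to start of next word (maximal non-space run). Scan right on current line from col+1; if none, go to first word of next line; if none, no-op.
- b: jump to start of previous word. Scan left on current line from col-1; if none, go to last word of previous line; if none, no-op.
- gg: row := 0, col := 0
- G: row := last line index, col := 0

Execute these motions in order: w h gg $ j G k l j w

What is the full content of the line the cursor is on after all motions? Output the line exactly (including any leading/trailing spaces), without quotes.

Answer:  two snow

Derivation:
After 1 (w): row=0 col=5 char='s'
After 2 (h): row=0 col=4 char='_'
After 3 (gg): row=0 col=0 char='t'
After 4 ($): row=0 col=13 char='y'
After 5 (j): row=1 col=13 char='o'
After 6 (G): row=4 col=0 char='_'
After 7 (k): row=3 col=0 char='c'
After 8 (l): row=3 col=1 char='a'
After 9 (j): row=4 col=1 char='t'
After 10 (w): row=4 col=5 char='s'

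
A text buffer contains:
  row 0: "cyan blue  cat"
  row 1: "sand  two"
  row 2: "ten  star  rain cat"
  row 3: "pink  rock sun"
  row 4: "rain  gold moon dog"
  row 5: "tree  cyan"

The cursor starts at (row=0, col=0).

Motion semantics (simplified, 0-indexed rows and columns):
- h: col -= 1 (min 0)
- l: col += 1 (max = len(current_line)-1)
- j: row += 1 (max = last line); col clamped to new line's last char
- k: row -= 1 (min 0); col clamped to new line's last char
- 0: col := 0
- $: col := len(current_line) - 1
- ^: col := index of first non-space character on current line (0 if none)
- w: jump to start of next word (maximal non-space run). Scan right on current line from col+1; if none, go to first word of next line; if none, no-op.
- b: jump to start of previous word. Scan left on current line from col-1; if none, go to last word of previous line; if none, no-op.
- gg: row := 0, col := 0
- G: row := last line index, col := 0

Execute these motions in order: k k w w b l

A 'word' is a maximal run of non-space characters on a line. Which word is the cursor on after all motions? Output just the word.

Answer: blue

Derivation:
After 1 (k): row=0 col=0 char='c'
After 2 (k): row=0 col=0 char='c'
After 3 (w): row=0 col=5 char='b'
After 4 (w): row=0 col=11 char='c'
After 5 (b): row=0 col=5 char='b'
After 6 (l): row=0 col=6 char='l'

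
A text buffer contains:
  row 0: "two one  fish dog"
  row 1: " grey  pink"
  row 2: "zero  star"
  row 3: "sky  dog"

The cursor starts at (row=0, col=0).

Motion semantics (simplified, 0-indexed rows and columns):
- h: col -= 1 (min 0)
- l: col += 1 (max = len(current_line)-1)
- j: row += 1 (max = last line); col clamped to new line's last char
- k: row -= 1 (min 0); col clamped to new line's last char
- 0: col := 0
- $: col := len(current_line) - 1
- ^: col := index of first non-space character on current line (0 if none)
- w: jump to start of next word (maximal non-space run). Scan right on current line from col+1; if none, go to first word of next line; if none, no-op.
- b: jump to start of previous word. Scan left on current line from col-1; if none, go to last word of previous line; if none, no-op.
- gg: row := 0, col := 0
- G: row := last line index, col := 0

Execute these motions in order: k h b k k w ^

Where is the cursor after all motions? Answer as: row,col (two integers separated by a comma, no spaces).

After 1 (k): row=0 col=0 char='t'
After 2 (h): row=0 col=0 char='t'
After 3 (b): row=0 col=0 char='t'
After 4 (k): row=0 col=0 char='t'
After 5 (k): row=0 col=0 char='t'
After 6 (w): row=0 col=4 char='o'
After 7 (^): row=0 col=0 char='t'

Answer: 0,0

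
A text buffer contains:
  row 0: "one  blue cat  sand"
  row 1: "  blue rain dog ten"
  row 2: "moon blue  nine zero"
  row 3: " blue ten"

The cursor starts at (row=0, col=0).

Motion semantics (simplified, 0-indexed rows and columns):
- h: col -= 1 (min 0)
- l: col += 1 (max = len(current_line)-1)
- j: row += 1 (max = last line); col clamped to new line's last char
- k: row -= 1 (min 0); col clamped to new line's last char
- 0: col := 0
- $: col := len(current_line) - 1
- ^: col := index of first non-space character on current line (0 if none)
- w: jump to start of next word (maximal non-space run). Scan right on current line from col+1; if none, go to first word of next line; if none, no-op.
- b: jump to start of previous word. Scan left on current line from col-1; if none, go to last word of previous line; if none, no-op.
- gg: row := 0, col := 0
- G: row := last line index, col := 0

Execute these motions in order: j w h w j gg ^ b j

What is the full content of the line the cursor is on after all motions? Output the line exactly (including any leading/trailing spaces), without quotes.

After 1 (j): row=1 col=0 char='_'
After 2 (w): row=1 col=2 char='b'
After 3 (h): row=1 col=1 char='_'
After 4 (w): row=1 col=2 char='b'
After 5 (j): row=2 col=2 char='o'
After 6 (gg): row=0 col=0 char='o'
After 7 (^): row=0 col=0 char='o'
After 8 (b): row=0 col=0 char='o'
After 9 (j): row=1 col=0 char='_'

Answer:   blue rain dog ten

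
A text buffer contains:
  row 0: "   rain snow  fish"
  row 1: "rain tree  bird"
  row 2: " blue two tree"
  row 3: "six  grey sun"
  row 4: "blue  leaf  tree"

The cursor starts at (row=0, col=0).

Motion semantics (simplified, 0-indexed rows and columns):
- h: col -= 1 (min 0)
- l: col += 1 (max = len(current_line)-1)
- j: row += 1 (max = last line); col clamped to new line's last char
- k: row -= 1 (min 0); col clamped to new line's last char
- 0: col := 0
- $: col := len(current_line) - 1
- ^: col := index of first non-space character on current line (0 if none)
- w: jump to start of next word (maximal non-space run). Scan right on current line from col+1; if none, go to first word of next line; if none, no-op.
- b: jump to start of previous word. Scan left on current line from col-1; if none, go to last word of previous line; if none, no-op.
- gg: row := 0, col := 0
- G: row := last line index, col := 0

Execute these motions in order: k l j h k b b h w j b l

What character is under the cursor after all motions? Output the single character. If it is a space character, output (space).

After 1 (k): row=0 col=0 char='_'
After 2 (l): row=0 col=1 char='_'
After 3 (j): row=1 col=1 char='a'
After 4 (h): row=1 col=0 char='r'
After 5 (k): row=0 col=0 char='_'
After 6 (b): row=0 col=0 char='_'
After 7 (b): row=0 col=0 char='_'
After 8 (h): row=0 col=0 char='_'
After 9 (w): row=0 col=3 char='r'
After 10 (j): row=1 col=3 char='n'
After 11 (b): row=1 col=0 char='r'
After 12 (l): row=1 col=1 char='a'

Answer: a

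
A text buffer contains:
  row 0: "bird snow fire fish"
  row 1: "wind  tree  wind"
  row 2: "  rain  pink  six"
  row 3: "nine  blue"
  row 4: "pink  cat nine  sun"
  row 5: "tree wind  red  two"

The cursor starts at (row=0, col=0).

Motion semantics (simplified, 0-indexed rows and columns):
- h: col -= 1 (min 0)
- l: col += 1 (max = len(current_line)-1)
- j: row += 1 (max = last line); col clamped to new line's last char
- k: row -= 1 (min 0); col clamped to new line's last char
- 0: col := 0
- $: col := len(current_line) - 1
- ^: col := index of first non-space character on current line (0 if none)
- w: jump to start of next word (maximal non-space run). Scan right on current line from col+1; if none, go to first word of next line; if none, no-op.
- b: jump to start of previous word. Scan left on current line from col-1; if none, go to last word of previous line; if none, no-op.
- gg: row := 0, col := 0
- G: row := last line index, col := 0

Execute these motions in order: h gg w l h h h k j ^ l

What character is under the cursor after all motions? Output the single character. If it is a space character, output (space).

After 1 (h): row=0 col=0 char='b'
After 2 (gg): row=0 col=0 char='b'
After 3 (w): row=0 col=5 char='s'
After 4 (l): row=0 col=6 char='n'
After 5 (h): row=0 col=5 char='s'
After 6 (h): row=0 col=4 char='_'
After 7 (h): row=0 col=3 char='d'
After 8 (k): row=0 col=3 char='d'
After 9 (j): row=1 col=3 char='d'
After 10 (^): row=1 col=0 char='w'
After 11 (l): row=1 col=1 char='i'

Answer: i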